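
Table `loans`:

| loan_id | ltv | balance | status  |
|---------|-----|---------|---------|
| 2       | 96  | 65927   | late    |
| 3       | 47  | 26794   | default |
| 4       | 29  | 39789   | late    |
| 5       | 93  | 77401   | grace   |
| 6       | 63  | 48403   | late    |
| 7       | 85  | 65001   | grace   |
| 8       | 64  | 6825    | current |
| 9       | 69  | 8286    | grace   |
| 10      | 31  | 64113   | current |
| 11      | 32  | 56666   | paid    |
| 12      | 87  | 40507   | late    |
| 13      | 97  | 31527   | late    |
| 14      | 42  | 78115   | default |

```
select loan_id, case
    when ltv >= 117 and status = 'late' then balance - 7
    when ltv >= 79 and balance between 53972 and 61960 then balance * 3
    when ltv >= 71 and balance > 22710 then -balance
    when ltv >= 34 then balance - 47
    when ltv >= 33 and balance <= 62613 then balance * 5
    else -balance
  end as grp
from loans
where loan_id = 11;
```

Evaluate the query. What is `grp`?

loan_id = 11: ltv=32, balance=56666, status=paid.
ltv >= 117 and status = 'late' → false
ltv >= 79 and balance between 53972 and 61960 → false
ltv >= 71 and balance > 22710 → false
ltv >= 34 → false
ltv >= 33 and balance <= 62613 → false
No prior WHEN matched → ELSE → -56666

-56666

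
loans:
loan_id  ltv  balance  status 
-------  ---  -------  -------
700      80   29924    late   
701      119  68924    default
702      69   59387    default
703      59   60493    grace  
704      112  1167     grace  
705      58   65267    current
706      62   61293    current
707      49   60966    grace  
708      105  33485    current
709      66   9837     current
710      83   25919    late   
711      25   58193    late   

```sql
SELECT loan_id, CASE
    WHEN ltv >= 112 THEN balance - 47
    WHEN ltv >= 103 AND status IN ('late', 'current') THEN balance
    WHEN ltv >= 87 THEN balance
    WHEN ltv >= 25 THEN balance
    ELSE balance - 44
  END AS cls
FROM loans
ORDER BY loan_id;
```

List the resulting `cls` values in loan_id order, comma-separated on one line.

loan_id=700: ltv >= 25 → 29924
loan_id=701: ltv >= 112 → 68877
loan_id=702: ltv >= 25 → 59387
loan_id=703: ltv >= 25 → 60493
loan_id=704: ltv >= 112 → 1120
loan_id=705: ltv >= 25 → 65267
loan_id=706: ltv >= 25 → 61293
loan_id=707: ltv >= 25 → 60966
loan_id=708: ltv >= 103 AND status IN ('late', 'current') → 33485
loan_id=709: ltv >= 25 → 9837
loan_id=710: ltv >= 25 → 25919
loan_id=711: ltv >= 25 → 58193

29924, 68877, 59387, 60493, 1120, 65267, 61293, 60966, 33485, 9837, 25919, 58193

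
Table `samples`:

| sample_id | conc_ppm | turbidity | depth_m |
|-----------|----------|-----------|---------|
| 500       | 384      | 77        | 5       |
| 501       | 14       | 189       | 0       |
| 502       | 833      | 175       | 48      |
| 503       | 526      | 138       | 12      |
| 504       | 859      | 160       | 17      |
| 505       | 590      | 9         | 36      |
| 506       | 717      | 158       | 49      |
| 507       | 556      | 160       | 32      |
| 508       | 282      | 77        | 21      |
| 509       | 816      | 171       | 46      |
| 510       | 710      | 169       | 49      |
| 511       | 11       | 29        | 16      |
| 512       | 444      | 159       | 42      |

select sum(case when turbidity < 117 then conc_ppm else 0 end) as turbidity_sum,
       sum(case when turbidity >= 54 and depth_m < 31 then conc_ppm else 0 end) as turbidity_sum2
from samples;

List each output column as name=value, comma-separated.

[turbidity_sum: turbidity < 117]
sample_id=500: ✓ → 384
sample_id=501: ✗
sample_id=502: ✗
sample_id=503: ✗
sample_id=504: ✗
sample_id=505: ✓ → 590
sample_id=506: ✗
sample_id=507: ✗
sample_id=508: ✓ → 282
sample_id=509: ✗
sample_id=510: ✗
sample_id=511: ✓ → 11
sample_id=512: ✗
turbidity_sum = 384 + 590 + 282 + 11 = 1267
—
[turbidity_sum2: turbidity >= 54 and depth_m < 31]
sample_id=500: ✓ → 384
sample_id=501: ✓ → 14
sample_id=502: ✗
sample_id=503: ✓ → 526
sample_id=504: ✓ → 859
sample_id=505: ✗
sample_id=506: ✗
sample_id=507: ✗
sample_id=508: ✓ → 282
sample_id=509: ✗
sample_id=510: ✗
sample_id=511: ✗
sample_id=512: ✗
turbidity_sum2 = 384 + 14 + 526 + 859 + 282 = 2065

turbidity_sum=1267, turbidity_sum2=2065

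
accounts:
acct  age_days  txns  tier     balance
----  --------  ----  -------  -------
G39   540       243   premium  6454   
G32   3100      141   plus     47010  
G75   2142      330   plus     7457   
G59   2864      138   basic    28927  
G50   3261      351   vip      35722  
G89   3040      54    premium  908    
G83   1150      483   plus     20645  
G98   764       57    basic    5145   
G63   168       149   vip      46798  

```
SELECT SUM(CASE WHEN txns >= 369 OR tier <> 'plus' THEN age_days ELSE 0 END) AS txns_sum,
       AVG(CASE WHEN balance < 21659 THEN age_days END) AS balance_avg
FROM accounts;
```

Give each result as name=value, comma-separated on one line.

[txns_sum: txns >= 369 OR tier <> 'plus']
acct=G39: ✓ → 540
acct=G32: ✗
acct=G75: ✗
acct=G59: ✓ → 2864
acct=G50: ✓ → 3261
acct=G89: ✓ → 3040
acct=G83: ✓ → 1150
acct=G98: ✓ → 764
acct=G63: ✓ → 168
txns_sum = 540 + 2864 + 3261 + 3040 + 1150 + 764 + 168 = 11787
—
[balance_avg: balance < 21659]
acct=G39: ✓ → 540
acct=G32: ✗
acct=G75: ✓ → 2142
acct=G59: ✗
acct=G50: ✗
acct=G89: ✓ → 3040
acct=G83: ✓ → 1150
acct=G98: ✓ → 764
acct=G63: ✗
balance_avg = (540 + 2142 + 3040 + 1150 + 764) / 5 = 1527.2

txns_sum=11787, balance_avg=1527.2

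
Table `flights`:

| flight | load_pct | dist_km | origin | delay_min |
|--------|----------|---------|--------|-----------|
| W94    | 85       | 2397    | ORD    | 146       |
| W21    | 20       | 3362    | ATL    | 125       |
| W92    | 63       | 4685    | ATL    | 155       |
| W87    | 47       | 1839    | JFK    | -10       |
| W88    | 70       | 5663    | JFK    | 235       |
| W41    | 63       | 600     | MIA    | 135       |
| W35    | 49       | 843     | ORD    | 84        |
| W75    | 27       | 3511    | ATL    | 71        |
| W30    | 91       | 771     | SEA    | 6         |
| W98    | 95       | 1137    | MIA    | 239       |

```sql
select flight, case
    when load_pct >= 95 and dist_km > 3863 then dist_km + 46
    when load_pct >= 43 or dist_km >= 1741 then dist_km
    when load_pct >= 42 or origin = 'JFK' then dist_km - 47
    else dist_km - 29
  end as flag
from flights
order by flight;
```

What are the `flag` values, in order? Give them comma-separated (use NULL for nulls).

3362, 771, 843, 600, 3511, 1839, 5663, 4685, 2397, 1137

flight=W21: load_pct >= 43 or dist_km >= 1741 → 3362
flight=W30: load_pct >= 43 or dist_km >= 1741 → 771
flight=W35: load_pct >= 43 or dist_km >= 1741 → 843
flight=W41: load_pct >= 43 or dist_km >= 1741 → 600
flight=W75: load_pct >= 43 or dist_km >= 1741 → 3511
flight=W87: load_pct >= 43 or dist_km >= 1741 → 1839
flight=W88: load_pct >= 43 or dist_km >= 1741 → 5663
flight=W92: load_pct >= 43 or dist_km >= 1741 → 4685
flight=W94: load_pct >= 43 or dist_km >= 1741 → 2397
flight=W98: load_pct >= 43 or dist_km >= 1741 → 1137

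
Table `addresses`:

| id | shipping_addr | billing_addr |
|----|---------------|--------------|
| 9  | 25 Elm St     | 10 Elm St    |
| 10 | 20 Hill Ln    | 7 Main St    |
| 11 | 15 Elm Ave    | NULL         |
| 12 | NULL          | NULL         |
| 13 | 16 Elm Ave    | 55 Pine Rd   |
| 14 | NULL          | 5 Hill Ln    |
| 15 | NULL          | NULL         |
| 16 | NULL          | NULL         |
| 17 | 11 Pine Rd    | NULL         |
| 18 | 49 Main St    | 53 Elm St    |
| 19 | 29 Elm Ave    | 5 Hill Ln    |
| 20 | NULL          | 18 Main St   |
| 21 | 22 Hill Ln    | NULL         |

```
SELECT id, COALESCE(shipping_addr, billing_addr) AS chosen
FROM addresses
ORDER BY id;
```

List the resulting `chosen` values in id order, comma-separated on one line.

25 Elm St, 20 Hill Ln, 15 Elm Ave, NULL, 16 Elm Ave, 5 Hill Ln, NULL, NULL, 11 Pine Rd, 49 Main St, 29 Elm Ave, 18 Main St, 22 Hill Ln

id=9: shipping_addr=25 Elm St → 25 Elm St
id=10: shipping_addr=20 Hill Ln → 20 Hill Ln
id=11: shipping_addr=15 Elm Ave → 15 Elm Ave
id=12: shipping_addr=NULL, billing_addr=NULL (all NULL) → NULL
id=13: shipping_addr=16 Elm Ave → 16 Elm Ave
id=14: shipping_addr=NULL, billing_addr=5 Hill Ln → 5 Hill Ln
id=15: shipping_addr=NULL, billing_addr=NULL (all NULL) → NULL
id=16: shipping_addr=NULL, billing_addr=NULL (all NULL) → NULL
id=17: shipping_addr=11 Pine Rd → 11 Pine Rd
id=18: shipping_addr=49 Main St → 49 Main St
id=19: shipping_addr=29 Elm Ave → 29 Elm Ave
id=20: shipping_addr=NULL, billing_addr=18 Main St → 18 Main St
id=21: shipping_addr=22 Hill Ln → 22 Hill Ln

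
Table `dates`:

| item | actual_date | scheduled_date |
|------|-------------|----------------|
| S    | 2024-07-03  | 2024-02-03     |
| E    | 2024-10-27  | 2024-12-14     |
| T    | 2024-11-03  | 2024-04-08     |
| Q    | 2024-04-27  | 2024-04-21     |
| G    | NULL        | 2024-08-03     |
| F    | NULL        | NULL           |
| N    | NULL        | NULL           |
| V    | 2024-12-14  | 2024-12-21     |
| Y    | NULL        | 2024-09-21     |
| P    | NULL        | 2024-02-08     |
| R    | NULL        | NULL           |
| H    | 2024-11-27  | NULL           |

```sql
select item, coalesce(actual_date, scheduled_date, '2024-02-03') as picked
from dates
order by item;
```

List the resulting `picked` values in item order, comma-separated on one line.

item=E: actual_date=2024-10-27 → 2024-10-27
item=F: actual_date=NULL, scheduled_date=NULL, → literal 2024-02-03 → 2024-02-03
item=G: actual_date=NULL, scheduled_date=2024-08-03 → 2024-08-03
item=H: actual_date=2024-11-27 → 2024-11-27
item=N: actual_date=NULL, scheduled_date=NULL, → literal 2024-02-03 → 2024-02-03
item=P: actual_date=NULL, scheduled_date=2024-02-08 → 2024-02-08
item=Q: actual_date=2024-04-27 → 2024-04-27
item=R: actual_date=NULL, scheduled_date=NULL, → literal 2024-02-03 → 2024-02-03
item=S: actual_date=2024-07-03 → 2024-07-03
item=T: actual_date=2024-11-03 → 2024-11-03
item=V: actual_date=2024-12-14 → 2024-12-14
item=Y: actual_date=NULL, scheduled_date=2024-09-21 → 2024-09-21

2024-10-27, 2024-02-03, 2024-08-03, 2024-11-27, 2024-02-03, 2024-02-08, 2024-04-27, 2024-02-03, 2024-07-03, 2024-11-03, 2024-12-14, 2024-09-21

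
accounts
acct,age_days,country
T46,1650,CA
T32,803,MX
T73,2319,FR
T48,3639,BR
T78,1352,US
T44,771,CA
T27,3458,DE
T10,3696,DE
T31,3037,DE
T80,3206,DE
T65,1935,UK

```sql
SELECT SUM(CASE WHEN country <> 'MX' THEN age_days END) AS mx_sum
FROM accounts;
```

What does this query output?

acct=T46: ✓ → 1650
acct=T32: ✗
acct=T73: ✓ → 2319
acct=T48: ✓ → 3639
acct=T78: ✓ → 1352
acct=T44: ✓ → 771
acct=T27: ✓ → 3458
acct=T10: ✓ → 3696
acct=T31: ✓ → 3037
acct=T80: ✓ → 3206
acct=T65: ✓ → 1935
mx_sum = 1650 + 2319 + 3639 + 1352 + 771 + 3458 + 3696 + 3037 + 3206 + 1935 = 25063

25063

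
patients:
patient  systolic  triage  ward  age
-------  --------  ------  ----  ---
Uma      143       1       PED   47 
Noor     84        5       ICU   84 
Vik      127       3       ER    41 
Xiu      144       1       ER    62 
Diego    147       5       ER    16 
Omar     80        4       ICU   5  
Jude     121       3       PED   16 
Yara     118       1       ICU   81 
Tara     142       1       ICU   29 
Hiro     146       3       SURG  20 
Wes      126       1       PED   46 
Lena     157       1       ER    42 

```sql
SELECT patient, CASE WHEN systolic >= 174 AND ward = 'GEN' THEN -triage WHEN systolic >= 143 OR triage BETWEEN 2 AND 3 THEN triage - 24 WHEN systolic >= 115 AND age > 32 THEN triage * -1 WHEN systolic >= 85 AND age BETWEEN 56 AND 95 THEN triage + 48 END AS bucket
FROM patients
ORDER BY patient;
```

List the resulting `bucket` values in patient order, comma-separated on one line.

-19, -21, -21, -23, NULL, NULL, NULL, -23, -21, -1, -23, -1

patient=Diego: systolic >= 143 OR triage BETWEEN 2 AND 3 → -19
patient=Hiro: systolic >= 143 OR triage BETWEEN 2 AND 3 → -21
patient=Jude: systolic >= 143 OR triage BETWEEN 2 AND 3 → -21
patient=Lena: systolic >= 143 OR triage BETWEEN 2 AND 3 → -23
patient=Noor: (no match → NULL) → NULL
patient=Omar: (no match → NULL) → NULL
patient=Tara: (no match → NULL) → NULL
patient=Uma: systolic >= 143 OR triage BETWEEN 2 AND 3 → -23
patient=Vik: systolic >= 143 OR triage BETWEEN 2 AND 3 → -21
patient=Wes: systolic >= 115 AND age > 32 → -1
patient=Xiu: systolic >= 143 OR triage BETWEEN 2 AND 3 → -23
patient=Yara: systolic >= 115 AND age > 32 → -1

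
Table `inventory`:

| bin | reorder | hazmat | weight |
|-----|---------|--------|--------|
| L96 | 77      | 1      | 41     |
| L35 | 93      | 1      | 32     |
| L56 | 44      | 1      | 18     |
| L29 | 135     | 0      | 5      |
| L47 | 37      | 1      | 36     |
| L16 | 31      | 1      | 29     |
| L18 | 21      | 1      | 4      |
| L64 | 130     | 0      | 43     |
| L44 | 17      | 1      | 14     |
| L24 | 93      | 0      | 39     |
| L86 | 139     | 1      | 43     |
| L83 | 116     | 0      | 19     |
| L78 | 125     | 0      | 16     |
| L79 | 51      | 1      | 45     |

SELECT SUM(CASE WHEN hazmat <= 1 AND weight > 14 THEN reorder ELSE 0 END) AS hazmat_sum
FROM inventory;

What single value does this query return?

936

bin=L96: ✓ → 77
bin=L35: ✓ → 93
bin=L56: ✓ → 44
bin=L29: ✗
bin=L47: ✓ → 37
bin=L16: ✓ → 31
bin=L18: ✗
bin=L64: ✓ → 130
bin=L44: ✗
bin=L24: ✓ → 93
bin=L86: ✓ → 139
bin=L83: ✓ → 116
bin=L78: ✓ → 125
bin=L79: ✓ → 51
hazmat_sum = 77 + 93 + 44 + 37 + 31 + 130 + 93 + 139 + 116 + 125 + 51 = 936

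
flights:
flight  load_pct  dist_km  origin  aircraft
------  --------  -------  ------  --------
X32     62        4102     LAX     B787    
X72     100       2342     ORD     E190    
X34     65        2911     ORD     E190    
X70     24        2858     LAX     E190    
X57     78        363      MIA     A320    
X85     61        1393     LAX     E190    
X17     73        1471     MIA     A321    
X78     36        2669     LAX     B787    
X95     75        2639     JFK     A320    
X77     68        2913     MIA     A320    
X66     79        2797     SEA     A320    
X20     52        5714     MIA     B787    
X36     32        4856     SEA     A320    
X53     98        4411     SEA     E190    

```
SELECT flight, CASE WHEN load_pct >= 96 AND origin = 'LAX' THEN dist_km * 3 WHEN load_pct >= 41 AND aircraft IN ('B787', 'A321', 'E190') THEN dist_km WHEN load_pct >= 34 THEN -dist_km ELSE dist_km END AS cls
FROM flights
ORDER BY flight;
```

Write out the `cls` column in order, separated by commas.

flight=X17: load_pct >= 41 AND aircraft IN ('B787', 'A321', 'E190') → 1471
flight=X20: load_pct >= 41 AND aircraft IN ('B787', 'A321', 'E190') → 5714
flight=X32: load_pct >= 41 AND aircraft IN ('B787', 'A321', 'E190') → 4102
flight=X34: load_pct >= 41 AND aircraft IN ('B787', 'A321', 'E190') → 2911
flight=X36: ELSE → 4856
flight=X53: load_pct >= 41 AND aircraft IN ('B787', 'A321', 'E190') → 4411
flight=X57: load_pct >= 34 → -363
flight=X66: load_pct >= 34 → -2797
flight=X70: ELSE → 2858
flight=X72: load_pct >= 41 AND aircraft IN ('B787', 'A321', 'E190') → 2342
flight=X77: load_pct >= 34 → -2913
flight=X78: load_pct >= 34 → -2669
flight=X85: load_pct >= 41 AND aircraft IN ('B787', 'A321', 'E190') → 1393
flight=X95: load_pct >= 34 → -2639

1471, 5714, 4102, 2911, 4856, 4411, -363, -2797, 2858, 2342, -2913, -2669, 1393, -2639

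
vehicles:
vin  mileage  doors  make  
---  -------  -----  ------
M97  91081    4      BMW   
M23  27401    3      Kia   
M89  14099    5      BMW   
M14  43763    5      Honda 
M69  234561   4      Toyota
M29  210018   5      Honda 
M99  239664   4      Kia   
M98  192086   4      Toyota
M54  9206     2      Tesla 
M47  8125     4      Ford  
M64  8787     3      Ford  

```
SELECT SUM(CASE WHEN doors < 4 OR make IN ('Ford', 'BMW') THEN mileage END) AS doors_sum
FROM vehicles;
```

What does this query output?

vin=M97: ✓ → 91081
vin=M23: ✓ → 27401
vin=M89: ✓ → 14099
vin=M14: ✗
vin=M69: ✗
vin=M29: ✗
vin=M99: ✗
vin=M98: ✗
vin=M54: ✓ → 9206
vin=M47: ✓ → 8125
vin=M64: ✓ → 8787
doors_sum = 91081 + 27401 + 14099 + 9206 + 8125 + 8787 = 158699

158699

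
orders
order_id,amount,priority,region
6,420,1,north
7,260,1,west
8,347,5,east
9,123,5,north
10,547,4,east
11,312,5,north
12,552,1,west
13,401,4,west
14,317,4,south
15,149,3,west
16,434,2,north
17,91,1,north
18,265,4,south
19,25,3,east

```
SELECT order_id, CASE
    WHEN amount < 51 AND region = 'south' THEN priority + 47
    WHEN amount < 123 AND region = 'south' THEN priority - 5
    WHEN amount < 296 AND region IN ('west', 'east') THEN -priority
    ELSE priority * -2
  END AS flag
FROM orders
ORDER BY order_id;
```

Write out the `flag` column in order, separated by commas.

order_id=6: ELSE → -2
order_id=7: amount < 296 AND region IN ('west', 'east') → -1
order_id=8: ELSE → -10
order_id=9: ELSE → -10
order_id=10: ELSE → -8
order_id=11: ELSE → -10
order_id=12: ELSE → -2
order_id=13: ELSE → -8
order_id=14: ELSE → -8
order_id=15: amount < 296 AND region IN ('west', 'east') → -3
order_id=16: ELSE → -4
order_id=17: ELSE → -2
order_id=18: ELSE → -8
order_id=19: amount < 296 AND region IN ('west', 'east') → -3

-2, -1, -10, -10, -8, -10, -2, -8, -8, -3, -4, -2, -8, -3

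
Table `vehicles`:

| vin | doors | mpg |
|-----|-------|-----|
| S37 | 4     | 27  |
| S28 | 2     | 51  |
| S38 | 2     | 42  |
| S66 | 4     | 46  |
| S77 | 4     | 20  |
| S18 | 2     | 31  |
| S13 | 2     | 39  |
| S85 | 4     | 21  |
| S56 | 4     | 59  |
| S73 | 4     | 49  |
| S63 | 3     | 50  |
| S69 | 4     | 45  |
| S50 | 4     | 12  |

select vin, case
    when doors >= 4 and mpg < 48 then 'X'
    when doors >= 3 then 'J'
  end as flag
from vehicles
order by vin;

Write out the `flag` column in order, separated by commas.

vin=S13: (no match → NULL) → NULL
vin=S18: (no match → NULL) → NULL
vin=S28: (no match → NULL) → NULL
vin=S37: doors >= 4 and mpg < 48 → X
vin=S38: (no match → NULL) → NULL
vin=S50: doors >= 4 and mpg < 48 → X
vin=S56: doors >= 3 → J
vin=S63: doors >= 3 → J
vin=S66: doors >= 4 and mpg < 48 → X
vin=S69: doors >= 4 and mpg < 48 → X
vin=S73: doors >= 3 → J
vin=S77: doors >= 4 and mpg < 48 → X
vin=S85: doors >= 4 and mpg < 48 → X

NULL, NULL, NULL, X, NULL, X, J, J, X, X, J, X, X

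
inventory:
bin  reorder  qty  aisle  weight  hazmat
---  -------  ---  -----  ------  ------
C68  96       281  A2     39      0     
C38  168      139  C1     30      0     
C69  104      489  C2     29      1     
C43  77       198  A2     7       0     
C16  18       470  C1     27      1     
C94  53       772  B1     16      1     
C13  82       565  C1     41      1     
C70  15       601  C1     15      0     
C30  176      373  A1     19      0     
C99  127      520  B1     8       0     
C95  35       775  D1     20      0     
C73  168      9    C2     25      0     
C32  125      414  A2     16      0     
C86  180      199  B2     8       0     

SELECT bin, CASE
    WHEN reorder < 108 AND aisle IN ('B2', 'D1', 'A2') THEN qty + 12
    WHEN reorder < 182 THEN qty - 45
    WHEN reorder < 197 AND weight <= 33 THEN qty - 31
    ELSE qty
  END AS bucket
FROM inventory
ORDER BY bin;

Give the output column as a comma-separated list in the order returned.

bin=C13: reorder < 182 → 520
bin=C16: reorder < 182 → 425
bin=C30: reorder < 182 → 328
bin=C32: reorder < 182 → 369
bin=C38: reorder < 182 → 94
bin=C43: reorder < 108 AND aisle IN ('B2', 'D1', 'A2') → 210
bin=C68: reorder < 108 AND aisle IN ('B2', 'D1', 'A2') → 293
bin=C69: reorder < 182 → 444
bin=C70: reorder < 182 → 556
bin=C73: reorder < 182 → -36
bin=C86: reorder < 182 → 154
bin=C94: reorder < 182 → 727
bin=C95: reorder < 108 AND aisle IN ('B2', 'D1', 'A2') → 787
bin=C99: reorder < 182 → 475

520, 425, 328, 369, 94, 210, 293, 444, 556, -36, 154, 727, 787, 475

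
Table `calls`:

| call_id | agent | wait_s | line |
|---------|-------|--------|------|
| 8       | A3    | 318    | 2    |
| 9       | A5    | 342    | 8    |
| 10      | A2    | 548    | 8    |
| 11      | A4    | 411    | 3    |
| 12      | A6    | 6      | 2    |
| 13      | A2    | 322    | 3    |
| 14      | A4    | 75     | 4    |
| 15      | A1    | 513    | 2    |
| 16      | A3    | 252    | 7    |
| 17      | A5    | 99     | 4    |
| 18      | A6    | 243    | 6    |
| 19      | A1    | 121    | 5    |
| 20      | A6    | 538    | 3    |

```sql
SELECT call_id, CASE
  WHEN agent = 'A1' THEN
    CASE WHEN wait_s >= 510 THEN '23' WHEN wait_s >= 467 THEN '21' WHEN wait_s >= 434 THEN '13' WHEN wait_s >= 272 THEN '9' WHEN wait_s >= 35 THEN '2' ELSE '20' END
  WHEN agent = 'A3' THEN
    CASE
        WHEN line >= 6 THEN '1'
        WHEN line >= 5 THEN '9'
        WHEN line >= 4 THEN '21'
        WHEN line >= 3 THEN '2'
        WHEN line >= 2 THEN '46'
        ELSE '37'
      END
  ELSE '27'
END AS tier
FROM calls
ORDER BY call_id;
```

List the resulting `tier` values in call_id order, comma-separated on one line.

46, 27, 27, 27, 27, 27, 27, 23, 1, 27, 27, 2, 27

call_id=8: agent='A3' → inner[line >= 2] → 46
call_id=9: agent='A5' → outer ELSE → 27
call_id=10: agent='A2' → outer ELSE → 27
call_id=11: agent='A4' → outer ELSE → 27
call_id=12: agent='A6' → outer ELSE → 27
call_id=13: agent='A2' → outer ELSE → 27
call_id=14: agent='A4' → outer ELSE → 27
call_id=15: agent='A1' → inner[wait_s >= 510] → 23
call_id=16: agent='A3' → inner[line >= 6] → 1
call_id=17: agent='A5' → outer ELSE → 27
call_id=18: agent='A6' → outer ELSE → 27
call_id=19: agent='A1' → inner[wait_s >= 35] → 2
call_id=20: agent='A6' → outer ELSE → 27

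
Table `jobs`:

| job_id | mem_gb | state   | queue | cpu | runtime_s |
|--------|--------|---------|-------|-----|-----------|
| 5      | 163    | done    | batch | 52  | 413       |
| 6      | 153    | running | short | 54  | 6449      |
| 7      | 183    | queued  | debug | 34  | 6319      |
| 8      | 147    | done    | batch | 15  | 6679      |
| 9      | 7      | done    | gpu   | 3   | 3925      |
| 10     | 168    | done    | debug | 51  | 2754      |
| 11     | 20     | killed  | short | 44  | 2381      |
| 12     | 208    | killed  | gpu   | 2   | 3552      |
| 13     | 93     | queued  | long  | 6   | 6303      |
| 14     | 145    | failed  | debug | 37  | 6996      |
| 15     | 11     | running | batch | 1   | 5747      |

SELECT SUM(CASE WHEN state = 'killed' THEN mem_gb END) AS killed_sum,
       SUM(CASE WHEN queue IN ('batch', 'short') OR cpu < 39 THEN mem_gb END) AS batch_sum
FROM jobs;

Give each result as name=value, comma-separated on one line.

[killed_sum: state = 'killed']
job_id=5: ✗
job_id=6: ✗
job_id=7: ✗
job_id=8: ✗
job_id=9: ✗
job_id=10: ✗
job_id=11: ✓ → 20
job_id=12: ✓ → 208
job_id=13: ✗
job_id=14: ✗
job_id=15: ✗
killed_sum = 20 + 208 = 228
—
[batch_sum: queue IN ('batch', 'short') OR cpu < 39]
job_id=5: ✓ → 163
job_id=6: ✓ → 153
job_id=7: ✓ → 183
job_id=8: ✓ → 147
job_id=9: ✓ → 7
job_id=10: ✗
job_id=11: ✓ → 20
job_id=12: ✓ → 208
job_id=13: ✓ → 93
job_id=14: ✓ → 145
job_id=15: ✓ → 11
batch_sum = 163 + 153 + 183 + 147 + 7 + 20 + 208 + 93 + 145 + 11 = 1130

killed_sum=228, batch_sum=1130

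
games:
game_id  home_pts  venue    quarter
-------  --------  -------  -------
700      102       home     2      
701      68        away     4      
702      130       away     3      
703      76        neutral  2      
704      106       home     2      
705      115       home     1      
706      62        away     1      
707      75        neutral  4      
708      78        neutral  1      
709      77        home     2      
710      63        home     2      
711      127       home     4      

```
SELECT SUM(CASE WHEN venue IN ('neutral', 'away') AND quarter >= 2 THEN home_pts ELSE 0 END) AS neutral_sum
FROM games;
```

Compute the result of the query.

game_id=700: ✗
game_id=701: ✓ → 68
game_id=702: ✓ → 130
game_id=703: ✓ → 76
game_id=704: ✗
game_id=705: ✗
game_id=706: ✗
game_id=707: ✓ → 75
game_id=708: ✗
game_id=709: ✗
game_id=710: ✗
game_id=711: ✗
neutral_sum = 68 + 130 + 76 + 75 = 349

349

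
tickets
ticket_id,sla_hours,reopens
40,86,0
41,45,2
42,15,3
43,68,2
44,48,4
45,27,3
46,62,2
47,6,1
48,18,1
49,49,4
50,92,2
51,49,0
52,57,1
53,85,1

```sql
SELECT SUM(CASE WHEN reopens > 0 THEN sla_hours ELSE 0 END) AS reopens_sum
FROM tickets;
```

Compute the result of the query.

ticket_id=40: ✗
ticket_id=41: ✓ → 45
ticket_id=42: ✓ → 15
ticket_id=43: ✓ → 68
ticket_id=44: ✓ → 48
ticket_id=45: ✓ → 27
ticket_id=46: ✓ → 62
ticket_id=47: ✓ → 6
ticket_id=48: ✓ → 18
ticket_id=49: ✓ → 49
ticket_id=50: ✓ → 92
ticket_id=51: ✗
ticket_id=52: ✓ → 57
ticket_id=53: ✓ → 85
reopens_sum = 45 + 15 + 68 + 48 + 27 + 62 + 6 + 18 + 49 + 92 + 57 + 85 = 572

572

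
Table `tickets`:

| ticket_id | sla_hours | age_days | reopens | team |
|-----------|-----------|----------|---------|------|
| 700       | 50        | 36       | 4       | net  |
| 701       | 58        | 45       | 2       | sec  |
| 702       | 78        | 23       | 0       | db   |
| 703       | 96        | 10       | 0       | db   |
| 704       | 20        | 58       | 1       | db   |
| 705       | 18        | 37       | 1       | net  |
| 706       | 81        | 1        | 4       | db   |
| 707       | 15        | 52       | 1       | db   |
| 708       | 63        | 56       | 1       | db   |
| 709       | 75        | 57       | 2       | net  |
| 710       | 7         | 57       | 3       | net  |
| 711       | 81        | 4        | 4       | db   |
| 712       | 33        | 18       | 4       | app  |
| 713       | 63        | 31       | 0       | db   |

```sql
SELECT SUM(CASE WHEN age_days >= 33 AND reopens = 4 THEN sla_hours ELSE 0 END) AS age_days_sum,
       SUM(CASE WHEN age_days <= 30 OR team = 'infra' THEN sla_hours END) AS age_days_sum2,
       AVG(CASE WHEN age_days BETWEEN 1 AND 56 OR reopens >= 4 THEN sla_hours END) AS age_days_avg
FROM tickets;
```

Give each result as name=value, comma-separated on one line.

[age_days_sum: age_days >= 33 AND reopens = 4]
ticket_id=700: ✓ → 50
ticket_id=701: ✗
ticket_id=702: ✗
ticket_id=703: ✗
ticket_id=704: ✗
ticket_id=705: ✗
ticket_id=706: ✗
ticket_id=707: ✗
ticket_id=708: ✗
ticket_id=709: ✗
ticket_id=710: ✗
ticket_id=711: ✗
ticket_id=712: ✗
ticket_id=713: ✗
age_days_sum = 50
—
[age_days_sum2: age_days <= 30 OR team = 'infra']
ticket_id=700: ✗
ticket_id=701: ✗
ticket_id=702: ✓ → 78
ticket_id=703: ✓ → 96
ticket_id=704: ✗
ticket_id=705: ✗
ticket_id=706: ✓ → 81
ticket_id=707: ✗
ticket_id=708: ✗
ticket_id=709: ✗
ticket_id=710: ✗
ticket_id=711: ✓ → 81
ticket_id=712: ✓ → 33
ticket_id=713: ✗
age_days_sum2 = 78 + 96 + 81 + 81 + 33 = 369
—
[age_days_avg: age_days BETWEEN 1 AND 56 OR reopens >= 4]
ticket_id=700: ✓ → 50
ticket_id=701: ✓ → 58
ticket_id=702: ✓ → 78
ticket_id=703: ✓ → 96
ticket_id=704: ✗
ticket_id=705: ✓ → 18
ticket_id=706: ✓ → 81
ticket_id=707: ✓ → 15
ticket_id=708: ✓ → 63
ticket_id=709: ✗
ticket_id=710: ✗
ticket_id=711: ✓ → 81
ticket_id=712: ✓ → 33
ticket_id=713: ✓ → 63
age_days_avg = (50 + 58 + 78 + 96 + 18 + 81 + 15 + 63 + 81 + 33 + 63) / 11 = 57.8181818182

age_days_sum=50, age_days_sum2=369, age_days_avg=57.8181818182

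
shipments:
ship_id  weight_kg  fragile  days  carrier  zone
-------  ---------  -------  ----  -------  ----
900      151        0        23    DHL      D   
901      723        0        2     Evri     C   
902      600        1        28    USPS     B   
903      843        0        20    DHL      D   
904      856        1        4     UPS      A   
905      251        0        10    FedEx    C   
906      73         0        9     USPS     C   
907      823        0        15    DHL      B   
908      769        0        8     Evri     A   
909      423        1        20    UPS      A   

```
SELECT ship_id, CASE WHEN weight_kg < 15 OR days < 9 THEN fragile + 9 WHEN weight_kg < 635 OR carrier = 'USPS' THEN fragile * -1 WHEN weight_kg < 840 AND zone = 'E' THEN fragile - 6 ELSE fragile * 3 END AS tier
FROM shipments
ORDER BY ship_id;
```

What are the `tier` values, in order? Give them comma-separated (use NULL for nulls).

0, 9, -1, 0, 10, 0, 0, 0, 9, -1

ship_id=900: weight_kg < 635 OR carrier = 'USPS' → 0
ship_id=901: weight_kg < 15 OR days < 9 → 9
ship_id=902: weight_kg < 635 OR carrier = 'USPS' → -1
ship_id=903: ELSE → 0
ship_id=904: weight_kg < 15 OR days < 9 → 10
ship_id=905: weight_kg < 635 OR carrier = 'USPS' → 0
ship_id=906: weight_kg < 635 OR carrier = 'USPS' → 0
ship_id=907: ELSE → 0
ship_id=908: weight_kg < 15 OR days < 9 → 9
ship_id=909: weight_kg < 635 OR carrier = 'USPS' → -1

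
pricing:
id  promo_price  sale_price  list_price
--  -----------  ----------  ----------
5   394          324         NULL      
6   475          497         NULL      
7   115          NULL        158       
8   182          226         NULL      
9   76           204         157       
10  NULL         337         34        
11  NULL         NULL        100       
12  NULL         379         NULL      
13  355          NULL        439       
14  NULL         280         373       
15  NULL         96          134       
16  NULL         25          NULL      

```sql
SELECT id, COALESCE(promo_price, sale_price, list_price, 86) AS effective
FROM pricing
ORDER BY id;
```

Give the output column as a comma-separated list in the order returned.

394, 475, 115, 182, 76, 337, 100, 379, 355, 280, 96, 25

id=5: promo_price=394 → 394
id=6: promo_price=475 → 475
id=7: promo_price=115 → 115
id=8: promo_price=182 → 182
id=9: promo_price=76 → 76
id=10: promo_price=NULL, sale_price=337 → 337
id=11: promo_price=NULL, sale_price=NULL, list_price=100 → 100
id=12: promo_price=NULL, sale_price=379 → 379
id=13: promo_price=355 → 355
id=14: promo_price=NULL, sale_price=280 → 280
id=15: promo_price=NULL, sale_price=96 → 96
id=16: promo_price=NULL, sale_price=25 → 25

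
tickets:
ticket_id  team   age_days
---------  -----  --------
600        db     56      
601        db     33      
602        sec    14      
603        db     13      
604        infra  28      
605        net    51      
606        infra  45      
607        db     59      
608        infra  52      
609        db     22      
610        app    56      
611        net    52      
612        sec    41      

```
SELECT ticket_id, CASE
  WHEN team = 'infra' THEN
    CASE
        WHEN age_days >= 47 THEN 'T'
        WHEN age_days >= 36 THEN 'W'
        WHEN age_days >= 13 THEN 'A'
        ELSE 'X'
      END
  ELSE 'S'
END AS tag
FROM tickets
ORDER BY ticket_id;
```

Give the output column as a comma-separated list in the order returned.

S, S, S, S, A, S, W, S, T, S, S, S, S

ticket_id=600: team='db' → outer ELSE → S
ticket_id=601: team='db' → outer ELSE → S
ticket_id=602: team='sec' → outer ELSE → S
ticket_id=603: team='db' → outer ELSE → S
ticket_id=604: team='infra' → inner[age_days >= 13] → A
ticket_id=605: team='net' → outer ELSE → S
ticket_id=606: team='infra' → inner[age_days >= 36] → W
ticket_id=607: team='db' → outer ELSE → S
ticket_id=608: team='infra' → inner[age_days >= 47] → T
ticket_id=609: team='db' → outer ELSE → S
ticket_id=610: team='app' → outer ELSE → S
ticket_id=611: team='net' → outer ELSE → S
ticket_id=612: team='sec' → outer ELSE → S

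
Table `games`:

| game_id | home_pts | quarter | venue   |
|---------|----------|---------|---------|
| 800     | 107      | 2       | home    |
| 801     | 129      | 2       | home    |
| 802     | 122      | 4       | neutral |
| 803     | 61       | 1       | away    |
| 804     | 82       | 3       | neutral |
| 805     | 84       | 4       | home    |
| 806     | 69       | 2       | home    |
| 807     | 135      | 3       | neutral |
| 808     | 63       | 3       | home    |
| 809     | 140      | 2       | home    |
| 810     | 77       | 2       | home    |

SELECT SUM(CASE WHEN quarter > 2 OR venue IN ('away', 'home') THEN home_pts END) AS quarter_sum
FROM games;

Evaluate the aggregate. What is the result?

game_id=800: ✓ → 107
game_id=801: ✓ → 129
game_id=802: ✓ → 122
game_id=803: ✓ → 61
game_id=804: ✓ → 82
game_id=805: ✓ → 84
game_id=806: ✓ → 69
game_id=807: ✓ → 135
game_id=808: ✓ → 63
game_id=809: ✓ → 140
game_id=810: ✓ → 77
quarter_sum = 107 + 129 + 122 + 61 + 82 + 84 + 69 + 135 + 63 + 140 + 77 = 1069

1069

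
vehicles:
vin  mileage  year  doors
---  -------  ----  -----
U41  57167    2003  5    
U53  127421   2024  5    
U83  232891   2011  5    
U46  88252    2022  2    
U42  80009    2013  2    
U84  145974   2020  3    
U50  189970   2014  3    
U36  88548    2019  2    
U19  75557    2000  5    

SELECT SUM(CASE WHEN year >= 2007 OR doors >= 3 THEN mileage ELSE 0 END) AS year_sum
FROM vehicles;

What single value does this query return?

vin=U41: ✓ → 57167
vin=U53: ✓ → 127421
vin=U83: ✓ → 232891
vin=U46: ✓ → 88252
vin=U42: ✓ → 80009
vin=U84: ✓ → 145974
vin=U50: ✓ → 189970
vin=U36: ✓ → 88548
vin=U19: ✓ → 75557
year_sum = 57167 + 127421 + 232891 + 88252 + 80009 + 145974 + 189970 + 88548 + 75557 = 1085789

1085789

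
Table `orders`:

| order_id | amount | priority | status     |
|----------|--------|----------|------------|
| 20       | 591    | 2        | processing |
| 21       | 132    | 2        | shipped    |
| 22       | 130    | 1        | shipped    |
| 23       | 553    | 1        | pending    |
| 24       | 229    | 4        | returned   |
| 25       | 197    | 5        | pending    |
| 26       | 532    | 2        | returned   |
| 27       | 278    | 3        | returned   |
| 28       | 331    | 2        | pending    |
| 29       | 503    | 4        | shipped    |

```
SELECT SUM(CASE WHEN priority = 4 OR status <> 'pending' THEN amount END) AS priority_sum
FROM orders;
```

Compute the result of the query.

order_id=20: ✓ → 591
order_id=21: ✓ → 132
order_id=22: ✓ → 130
order_id=23: ✗
order_id=24: ✓ → 229
order_id=25: ✗
order_id=26: ✓ → 532
order_id=27: ✓ → 278
order_id=28: ✗
order_id=29: ✓ → 503
priority_sum = 591 + 132 + 130 + 229 + 532 + 278 + 503 = 2395

2395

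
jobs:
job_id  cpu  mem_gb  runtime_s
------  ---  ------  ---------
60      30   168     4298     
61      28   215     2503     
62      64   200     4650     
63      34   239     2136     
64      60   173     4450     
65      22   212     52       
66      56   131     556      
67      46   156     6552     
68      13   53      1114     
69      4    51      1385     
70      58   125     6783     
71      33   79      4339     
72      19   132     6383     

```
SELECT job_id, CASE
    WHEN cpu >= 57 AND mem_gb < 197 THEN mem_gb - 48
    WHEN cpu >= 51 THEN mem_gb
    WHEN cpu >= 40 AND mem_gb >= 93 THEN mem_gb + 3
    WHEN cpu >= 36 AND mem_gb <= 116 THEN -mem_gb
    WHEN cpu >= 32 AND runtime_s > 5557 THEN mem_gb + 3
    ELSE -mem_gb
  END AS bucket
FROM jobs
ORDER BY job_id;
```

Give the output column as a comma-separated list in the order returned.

-168, -215, 200, -239, 125, -212, 131, 159, -53, -51, 77, -79, -132

job_id=60: ELSE → -168
job_id=61: ELSE → -215
job_id=62: cpu >= 51 → 200
job_id=63: ELSE → -239
job_id=64: cpu >= 57 AND mem_gb < 197 → 125
job_id=65: ELSE → -212
job_id=66: cpu >= 51 → 131
job_id=67: cpu >= 40 AND mem_gb >= 93 → 159
job_id=68: ELSE → -53
job_id=69: ELSE → -51
job_id=70: cpu >= 57 AND mem_gb < 197 → 77
job_id=71: ELSE → -79
job_id=72: ELSE → -132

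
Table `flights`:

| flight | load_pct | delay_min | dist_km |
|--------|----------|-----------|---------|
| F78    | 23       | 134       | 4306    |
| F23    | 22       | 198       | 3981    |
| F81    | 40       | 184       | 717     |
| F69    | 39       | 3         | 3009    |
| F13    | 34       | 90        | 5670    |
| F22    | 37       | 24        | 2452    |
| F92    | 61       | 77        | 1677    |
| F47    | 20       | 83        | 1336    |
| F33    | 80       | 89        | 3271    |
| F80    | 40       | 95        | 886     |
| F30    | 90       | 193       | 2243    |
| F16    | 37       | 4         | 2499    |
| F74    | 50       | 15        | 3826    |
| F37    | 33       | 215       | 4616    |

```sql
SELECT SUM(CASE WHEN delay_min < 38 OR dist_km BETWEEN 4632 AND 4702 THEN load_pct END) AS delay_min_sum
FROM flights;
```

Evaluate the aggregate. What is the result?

flight=F78: ✗
flight=F23: ✗
flight=F81: ✗
flight=F69: ✓ → 39
flight=F13: ✗
flight=F22: ✓ → 37
flight=F92: ✗
flight=F47: ✗
flight=F33: ✗
flight=F80: ✗
flight=F30: ✗
flight=F16: ✓ → 37
flight=F74: ✓ → 50
flight=F37: ✗
delay_min_sum = 39 + 37 + 37 + 50 = 163

163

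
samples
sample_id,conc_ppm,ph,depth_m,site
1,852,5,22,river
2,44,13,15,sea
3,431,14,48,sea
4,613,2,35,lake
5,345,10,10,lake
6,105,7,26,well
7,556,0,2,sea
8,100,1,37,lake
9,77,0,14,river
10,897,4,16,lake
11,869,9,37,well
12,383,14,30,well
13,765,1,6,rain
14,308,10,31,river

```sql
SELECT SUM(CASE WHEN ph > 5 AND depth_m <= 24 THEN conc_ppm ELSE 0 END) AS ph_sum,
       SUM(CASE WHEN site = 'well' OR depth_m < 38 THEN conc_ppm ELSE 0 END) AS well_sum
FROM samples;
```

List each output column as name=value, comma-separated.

ph_sum=389, well_sum=5914

[ph_sum: ph > 5 AND depth_m <= 24]
sample_id=1: ✗
sample_id=2: ✓ → 44
sample_id=3: ✗
sample_id=4: ✗
sample_id=5: ✓ → 345
sample_id=6: ✗
sample_id=7: ✗
sample_id=8: ✗
sample_id=9: ✗
sample_id=10: ✗
sample_id=11: ✗
sample_id=12: ✗
sample_id=13: ✗
sample_id=14: ✗
ph_sum = 44 + 345 = 389
—
[well_sum: site = 'well' OR depth_m < 38]
sample_id=1: ✓ → 852
sample_id=2: ✓ → 44
sample_id=3: ✗
sample_id=4: ✓ → 613
sample_id=5: ✓ → 345
sample_id=6: ✓ → 105
sample_id=7: ✓ → 556
sample_id=8: ✓ → 100
sample_id=9: ✓ → 77
sample_id=10: ✓ → 897
sample_id=11: ✓ → 869
sample_id=12: ✓ → 383
sample_id=13: ✓ → 765
sample_id=14: ✓ → 308
well_sum = 852 + 44 + 613 + 345 + 105 + 556 + 100 + 77 + 897 + 869 + 383 + 765 + 308 = 5914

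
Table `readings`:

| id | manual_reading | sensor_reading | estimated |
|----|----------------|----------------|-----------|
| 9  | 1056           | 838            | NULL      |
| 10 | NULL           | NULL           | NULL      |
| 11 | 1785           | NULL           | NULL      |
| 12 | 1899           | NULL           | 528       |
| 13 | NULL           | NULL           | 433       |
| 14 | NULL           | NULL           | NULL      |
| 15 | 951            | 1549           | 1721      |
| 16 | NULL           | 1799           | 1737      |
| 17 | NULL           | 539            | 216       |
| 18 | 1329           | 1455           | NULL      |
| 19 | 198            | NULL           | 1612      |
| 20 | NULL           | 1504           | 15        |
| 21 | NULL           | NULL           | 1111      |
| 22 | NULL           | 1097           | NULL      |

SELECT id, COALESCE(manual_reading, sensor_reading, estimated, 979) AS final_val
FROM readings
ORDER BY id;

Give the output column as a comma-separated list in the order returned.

id=9: manual_reading=1056 → 1056
id=10: manual_reading=NULL, sensor_reading=NULL, estimated=NULL, → literal 979 → 979
id=11: manual_reading=1785 → 1785
id=12: manual_reading=1899 → 1899
id=13: manual_reading=NULL, sensor_reading=NULL, estimated=433 → 433
id=14: manual_reading=NULL, sensor_reading=NULL, estimated=NULL, → literal 979 → 979
id=15: manual_reading=951 → 951
id=16: manual_reading=NULL, sensor_reading=1799 → 1799
id=17: manual_reading=NULL, sensor_reading=539 → 539
id=18: manual_reading=1329 → 1329
id=19: manual_reading=198 → 198
id=20: manual_reading=NULL, sensor_reading=1504 → 1504
id=21: manual_reading=NULL, sensor_reading=NULL, estimated=1111 → 1111
id=22: manual_reading=NULL, sensor_reading=1097 → 1097

1056, 979, 1785, 1899, 433, 979, 951, 1799, 539, 1329, 198, 1504, 1111, 1097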